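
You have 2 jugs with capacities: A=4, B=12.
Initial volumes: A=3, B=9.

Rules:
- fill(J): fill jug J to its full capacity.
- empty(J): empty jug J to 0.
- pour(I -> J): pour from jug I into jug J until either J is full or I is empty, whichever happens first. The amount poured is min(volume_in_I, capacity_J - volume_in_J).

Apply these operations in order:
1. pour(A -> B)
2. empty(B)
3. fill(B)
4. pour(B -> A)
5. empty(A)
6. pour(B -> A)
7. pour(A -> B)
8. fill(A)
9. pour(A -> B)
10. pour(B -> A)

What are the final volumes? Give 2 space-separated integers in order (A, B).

Step 1: pour(A -> B) -> (A=0 B=12)
Step 2: empty(B) -> (A=0 B=0)
Step 3: fill(B) -> (A=0 B=12)
Step 4: pour(B -> A) -> (A=4 B=8)
Step 5: empty(A) -> (A=0 B=8)
Step 6: pour(B -> A) -> (A=4 B=4)
Step 7: pour(A -> B) -> (A=0 B=8)
Step 8: fill(A) -> (A=4 B=8)
Step 9: pour(A -> B) -> (A=0 B=12)
Step 10: pour(B -> A) -> (A=4 B=8)

Answer: 4 8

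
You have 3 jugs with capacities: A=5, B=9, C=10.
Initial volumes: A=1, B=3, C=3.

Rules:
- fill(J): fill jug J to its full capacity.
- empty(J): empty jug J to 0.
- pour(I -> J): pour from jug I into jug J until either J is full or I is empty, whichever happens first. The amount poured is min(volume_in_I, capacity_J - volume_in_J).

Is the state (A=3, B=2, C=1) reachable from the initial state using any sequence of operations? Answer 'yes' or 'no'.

BFS explored all 373 reachable states.
Reachable set includes: (0,0,0), (0,0,1), (0,0,2), (0,0,3), (0,0,4), (0,0,5), (0,0,6), (0,0,7), (0,0,8), (0,0,9), (0,0,10), (0,1,0) ...
Target (A=3, B=2, C=1) not in reachable set → no.

Answer: no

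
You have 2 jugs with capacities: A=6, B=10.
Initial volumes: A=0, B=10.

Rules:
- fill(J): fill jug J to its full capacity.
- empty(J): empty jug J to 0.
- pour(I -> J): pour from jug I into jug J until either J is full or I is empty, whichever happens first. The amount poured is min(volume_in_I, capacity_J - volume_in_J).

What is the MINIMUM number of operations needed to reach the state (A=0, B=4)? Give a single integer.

Answer: 2

Derivation:
BFS from (A=0, B=10). One shortest path:
  1. pour(B -> A) -> (A=6 B=4)
  2. empty(A) -> (A=0 B=4)
Reached target in 2 moves.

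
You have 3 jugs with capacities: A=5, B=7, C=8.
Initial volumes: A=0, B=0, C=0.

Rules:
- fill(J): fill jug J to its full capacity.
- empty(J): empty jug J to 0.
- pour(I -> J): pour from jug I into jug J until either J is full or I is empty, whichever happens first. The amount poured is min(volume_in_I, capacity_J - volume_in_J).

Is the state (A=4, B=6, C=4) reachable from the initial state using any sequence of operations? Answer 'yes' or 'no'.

Answer: no

Derivation:
BFS explored all 264 reachable states.
Reachable set includes: (0,0,0), (0,0,1), (0,0,2), (0,0,3), (0,0,4), (0,0,5), (0,0,6), (0,0,7), (0,0,8), (0,1,0), (0,1,1), (0,1,2) ...
Target (A=4, B=6, C=4) not in reachable set → no.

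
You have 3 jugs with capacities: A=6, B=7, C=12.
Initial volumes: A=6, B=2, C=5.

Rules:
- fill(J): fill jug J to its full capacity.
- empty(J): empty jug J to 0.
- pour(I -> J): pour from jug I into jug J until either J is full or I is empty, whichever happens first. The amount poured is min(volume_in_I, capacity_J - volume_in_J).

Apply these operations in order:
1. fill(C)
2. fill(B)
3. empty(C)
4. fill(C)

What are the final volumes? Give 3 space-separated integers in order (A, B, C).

Answer: 6 7 12

Derivation:
Step 1: fill(C) -> (A=6 B=2 C=12)
Step 2: fill(B) -> (A=6 B=7 C=12)
Step 3: empty(C) -> (A=6 B=7 C=0)
Step 4: fill(C) -> (A=6 B=7 C=12)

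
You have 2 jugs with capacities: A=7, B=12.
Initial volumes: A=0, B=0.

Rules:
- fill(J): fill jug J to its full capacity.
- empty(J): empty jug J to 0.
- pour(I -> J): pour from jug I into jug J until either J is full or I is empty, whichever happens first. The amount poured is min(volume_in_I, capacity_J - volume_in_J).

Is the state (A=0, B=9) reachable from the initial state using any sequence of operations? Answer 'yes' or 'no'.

BFS from (A=0, B=0):
  1. fill(A) -> (A=7 B=0)
  2. pour(A -> B) -> (A=0 B=7)
  3. fill(A) -> (A=7 B=7)
  4. pour(A -> B) -> (A=2 B=12)
  5. empty(B) -> (A=2 B=0)
  6. pour(A -> B) -> (A=0 B=2)
  7. fill(A) -> (A=7 B=2)
  8. pour(A -> B) -> (A=0 B=9)
Target reached → yes.

Answer: yes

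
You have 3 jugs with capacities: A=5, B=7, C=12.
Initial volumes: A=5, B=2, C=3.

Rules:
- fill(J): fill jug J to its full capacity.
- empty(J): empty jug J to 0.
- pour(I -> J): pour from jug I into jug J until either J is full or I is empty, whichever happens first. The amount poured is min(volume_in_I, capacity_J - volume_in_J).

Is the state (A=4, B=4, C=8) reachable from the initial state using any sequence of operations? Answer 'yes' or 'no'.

Answer: no

Derivation:
BFS explored all 360 reachable states.
Reachable set includes: (0,0,0), (0,0,1), (0,0,2), (0,0,3), (0,0,4), (0,0,5), (0,0,6), (0,0,7), (0,0,8), (0,0,9), (0,0,10), (0,0,11) ...
Target (A=4, B=4, C=8) not in reachable set → no.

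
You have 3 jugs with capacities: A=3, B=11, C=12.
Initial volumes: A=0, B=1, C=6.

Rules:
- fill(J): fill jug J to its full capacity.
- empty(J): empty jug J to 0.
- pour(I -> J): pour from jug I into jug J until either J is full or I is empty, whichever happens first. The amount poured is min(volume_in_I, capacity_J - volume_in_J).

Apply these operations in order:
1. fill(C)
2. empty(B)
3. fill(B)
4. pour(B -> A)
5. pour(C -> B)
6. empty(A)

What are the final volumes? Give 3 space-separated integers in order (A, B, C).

Answer: 0 11 9

Derivation:
Step 1: fill(C) -> (A=0 B=1 C=12)
Step 2: empty(B) -> (A=0 B=0 C=12)
Step 3: fill(B) -> (A=0 B=11 C=12)
Step 4: pour(B -> A) -> (A=3 B=8 C=12)
Step 5: pour(C -> B) -> (A=3 B=11 C=9)
Step 6: empty(A) -> (A=0 B=11 C=9)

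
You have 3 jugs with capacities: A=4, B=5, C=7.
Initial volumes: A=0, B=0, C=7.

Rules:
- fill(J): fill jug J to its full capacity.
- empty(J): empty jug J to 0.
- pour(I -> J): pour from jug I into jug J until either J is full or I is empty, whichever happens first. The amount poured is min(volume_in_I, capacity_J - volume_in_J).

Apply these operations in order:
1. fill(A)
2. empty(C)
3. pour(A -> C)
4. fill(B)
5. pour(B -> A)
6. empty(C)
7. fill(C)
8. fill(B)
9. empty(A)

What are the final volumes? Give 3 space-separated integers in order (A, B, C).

Answer: 0 5 7

Derivation:
Step 1: fill(A) -> (A=4 B=0 C=7)
Step 2: empty(C) -> (A=4 B=0 C=0)
Step 3: pour(A -> C) -> (A=0 B=0 C=4)
Step 4: fill(B) -> (A=0 B=5 C=4)
Step 5: pour(B -> A) -> (A=4 B=1 C=4)
Step 6: empty(C) -> (A=4 B=1 C=0)
Step 7: fill(C) -> (A=4 B=1 C=7)
Step 8: fill(B) -> (A=4 B=5 C=7)
Step 9: empty(A) -> (A=0 B=5 C=7)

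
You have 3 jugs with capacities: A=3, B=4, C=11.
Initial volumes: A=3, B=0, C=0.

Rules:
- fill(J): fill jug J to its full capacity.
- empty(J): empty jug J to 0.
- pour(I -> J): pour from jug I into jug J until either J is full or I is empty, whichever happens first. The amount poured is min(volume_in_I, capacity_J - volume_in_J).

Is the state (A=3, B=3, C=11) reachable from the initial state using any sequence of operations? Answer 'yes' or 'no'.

BFS from (A=3, B=0, C=0):
  1. fill(C) -> (A=3 B=0 C=11)
  2. pour(A -> B) -> (A=0 B=3 C=11)
  3. fill(A) -> (A=3 B=3 C=11)
Target reached → yes.

Answer: yes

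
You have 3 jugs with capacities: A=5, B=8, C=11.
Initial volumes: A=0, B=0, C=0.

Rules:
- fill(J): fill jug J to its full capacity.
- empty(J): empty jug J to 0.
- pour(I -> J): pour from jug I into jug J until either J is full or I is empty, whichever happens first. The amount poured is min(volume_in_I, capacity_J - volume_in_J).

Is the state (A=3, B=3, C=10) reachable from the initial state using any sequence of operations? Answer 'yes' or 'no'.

BFS explored all 368 reachable states.
Reachable set includes: (0,0,0), (0,0,1), (0,0,2), (0,0,3), (0,0,4), (0,0,5), (0,0,6), (0,0,7), (0,0,8), (0,0,9), (0,0,10), (0,0,11) ...
Target (A=3, B=3, C=10) not in reachable set → no.

Answer: no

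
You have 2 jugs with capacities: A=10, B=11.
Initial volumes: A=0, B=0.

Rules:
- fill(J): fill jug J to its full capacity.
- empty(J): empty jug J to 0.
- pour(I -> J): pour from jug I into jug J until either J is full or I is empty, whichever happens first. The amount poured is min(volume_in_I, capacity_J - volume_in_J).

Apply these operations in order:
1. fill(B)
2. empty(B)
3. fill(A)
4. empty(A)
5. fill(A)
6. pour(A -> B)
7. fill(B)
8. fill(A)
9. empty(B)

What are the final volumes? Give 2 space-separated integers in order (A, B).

Step 1: fill(B) -> (A=0 B=11)
Step 2: empty(B) -> (A=0 B=0)
Step 3: fill(A) -> (A=10 B=0)
Step 4: empty(A) -> (A=0 B=0)
Step 5: fill(A) -> (A=10 B=0)
Step 6: pour(A -> B) -> (A=0 B=10)
Step 7: fill(B) -> (A=0 B=11)
Step 8: fill(A) -> (A=10 B=11)
Step 9: empty(B) -> (A=10 B=0)

Answer: 10 0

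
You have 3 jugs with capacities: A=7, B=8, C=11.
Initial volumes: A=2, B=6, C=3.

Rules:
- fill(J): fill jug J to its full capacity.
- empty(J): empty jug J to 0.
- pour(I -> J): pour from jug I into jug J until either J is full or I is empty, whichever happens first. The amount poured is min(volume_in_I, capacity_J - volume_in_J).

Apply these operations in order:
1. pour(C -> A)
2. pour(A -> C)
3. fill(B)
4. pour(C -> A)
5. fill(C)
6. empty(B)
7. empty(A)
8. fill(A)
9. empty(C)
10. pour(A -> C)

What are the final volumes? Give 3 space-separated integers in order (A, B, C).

Step 1: pour(C -> A) -> (A=5 B=6 C=0)
Step 2: pour(A -> C) -> (A=0 B=6 C=5)
Step 3: fill(B) -> (A=0 B=8 C=5)
Step 4: pour(C -> A) -> (A=5 B=8 C=0)
Step 5: fill(C) -> (A=5 B=8 C=11)
Step 6: empty(B) -> (A=5 B=0 C=11)
Step 7: empty(A) -> (A=0 B=0 C=11)
Step 8: fill(A) -> (A=7 B=0 C=11)
Step 9: empty(C) -> (A=7 B=0 C=0)
Step 10: pour(A -> C) -> (A=0 B=0 C=7)

Answer: 0 0 7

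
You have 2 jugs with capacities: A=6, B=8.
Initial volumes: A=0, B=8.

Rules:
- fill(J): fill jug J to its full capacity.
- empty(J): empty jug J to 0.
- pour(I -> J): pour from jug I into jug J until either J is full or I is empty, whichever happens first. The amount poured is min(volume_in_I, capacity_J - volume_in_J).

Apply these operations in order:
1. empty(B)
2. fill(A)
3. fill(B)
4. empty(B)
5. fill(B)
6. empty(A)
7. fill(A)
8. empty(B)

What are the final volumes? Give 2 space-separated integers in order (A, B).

Step 1: empty(B) -> (A=0 B=0)
Step 2: fill(A) -> (A=6 B=0)
Step 3: fill(B) -> (A=6 B=8)
Step 4: empty(B) -> (A=6 B=0)
Step 5: fill(B) -> (A=6 B=8)
Step 6: empty(A) -> (A=0 B=8)
Step 7: fill(A) -> (A=6 B=8)
Step 8: empty(B) -> (A=6 B=0)

Answer: 6 0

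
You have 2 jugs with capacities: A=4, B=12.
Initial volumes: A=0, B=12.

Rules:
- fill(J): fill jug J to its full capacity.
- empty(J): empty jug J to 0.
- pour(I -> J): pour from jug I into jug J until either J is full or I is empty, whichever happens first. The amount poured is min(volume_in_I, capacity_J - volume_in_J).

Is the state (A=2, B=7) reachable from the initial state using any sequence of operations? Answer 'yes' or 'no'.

Answer: no

Derivation:
BFS explored all 8 reachable states.
Reachable set includes: (0,0), (0,4), (0,8), (0,12), (4,0), (4,4), (4,8), (4,12)
Target (A=2, B=7) not in reachable set → no.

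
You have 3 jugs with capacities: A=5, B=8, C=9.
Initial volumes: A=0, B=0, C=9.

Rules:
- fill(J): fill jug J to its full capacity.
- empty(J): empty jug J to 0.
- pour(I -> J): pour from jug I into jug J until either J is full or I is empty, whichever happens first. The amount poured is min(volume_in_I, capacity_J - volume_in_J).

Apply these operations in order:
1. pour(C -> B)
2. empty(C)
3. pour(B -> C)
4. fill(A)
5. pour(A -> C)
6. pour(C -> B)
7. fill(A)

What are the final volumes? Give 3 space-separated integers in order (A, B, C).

Step 1: pour(C -> B) -> (A=0 B=8 C=1)
Step 2: empty(C) -> (A=0 B=8 C=0)
Step 3: pour(B -> C) -> (A=0 B=0 C=8)
Step 4: fill(A) -> (A=5 B=0 C=8)
Step 5: pour(A -> C) -> (A=4 B=0 C=9)
Step 6: pour(C -> B) -> (A=4 B=8 C=1)
Step 7: fill(A) -> (A=5 B=8 C=1)

Answer: 5 8 1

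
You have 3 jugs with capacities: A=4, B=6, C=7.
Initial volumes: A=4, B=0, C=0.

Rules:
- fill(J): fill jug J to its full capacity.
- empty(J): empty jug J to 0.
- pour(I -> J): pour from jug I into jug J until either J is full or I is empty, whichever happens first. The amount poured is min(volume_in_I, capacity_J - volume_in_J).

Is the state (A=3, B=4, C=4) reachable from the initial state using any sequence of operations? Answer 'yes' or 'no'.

Answer: no

Derivation:
BFS explored all 190 reachable states.
Reachable set includes: (0,0,0), (0,0,1), (0,0,2), (0,0,3), (0,0,4), (0,0,5), (0,0,6), (0,0,7), (0,1,0), (0,1,1), (0,1,2), (0,1,3) ...
Target (A=3, B=4, C=4) not in reachable set → no.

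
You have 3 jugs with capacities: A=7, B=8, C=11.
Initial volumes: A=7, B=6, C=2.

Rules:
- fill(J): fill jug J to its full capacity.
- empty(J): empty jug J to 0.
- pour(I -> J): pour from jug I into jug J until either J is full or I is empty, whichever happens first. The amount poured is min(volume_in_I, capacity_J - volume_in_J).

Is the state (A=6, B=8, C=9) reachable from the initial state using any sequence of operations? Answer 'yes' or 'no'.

BFS from (A=7, B=6, C=2):
  1. pour(A -> C) -> (A=0 B=6 C=9)
  2. pour(B -> A) -> (A=6 B=0 C=9)
  3. fill(B) -> (A=6 B=8 C=9)
Target reached → yes.

Answer: yes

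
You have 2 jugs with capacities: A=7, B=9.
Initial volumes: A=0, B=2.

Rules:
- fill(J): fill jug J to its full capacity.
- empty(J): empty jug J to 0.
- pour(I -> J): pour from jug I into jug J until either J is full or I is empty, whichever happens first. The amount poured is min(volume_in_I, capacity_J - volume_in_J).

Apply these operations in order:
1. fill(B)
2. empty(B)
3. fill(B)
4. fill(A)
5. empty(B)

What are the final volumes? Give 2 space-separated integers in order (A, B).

Answer: 7 0

Derivation:
Step 1: fill(B) -> (A=0 B=9)
Step 2: empty(B) -> (A=0 B=0)
Step 3: fill(B) -> (A=0 B=9)
Step 4: fill(A) -> (A=7 B=9)
Step 5: empty(B) -> (A=7 B=0)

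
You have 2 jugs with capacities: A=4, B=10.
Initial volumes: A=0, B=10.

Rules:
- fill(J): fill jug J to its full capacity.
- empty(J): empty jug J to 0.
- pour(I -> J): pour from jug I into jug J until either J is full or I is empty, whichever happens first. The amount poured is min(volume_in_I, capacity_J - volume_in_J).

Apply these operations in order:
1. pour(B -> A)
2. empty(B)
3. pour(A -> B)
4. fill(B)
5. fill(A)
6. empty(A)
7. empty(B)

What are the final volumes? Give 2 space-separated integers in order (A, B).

Answer: 0 0

Derivation:
Step 1: pour(B -> A) -> (A=4 B=6)
Step 2: empty(B) -> (A=4 B=0)
Step 3: pour(A -> B) -> (A=0 B=4)
Step 4: fill(B) -> (A=0 B=10)
Step 5: fill(A) -> (A=4 B=10)
Step 6: empty(A) -> (A=0 B=10)
Step 7: empty(B) -> (A=0 B=0)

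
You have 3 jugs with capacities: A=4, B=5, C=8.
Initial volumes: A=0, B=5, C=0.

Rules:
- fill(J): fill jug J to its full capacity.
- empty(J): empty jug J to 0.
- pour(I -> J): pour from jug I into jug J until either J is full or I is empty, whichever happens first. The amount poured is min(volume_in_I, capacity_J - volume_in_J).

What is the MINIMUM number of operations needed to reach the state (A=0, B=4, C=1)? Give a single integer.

Answer: 3

Derivation:
BFS from (A=0, B=5, C=0). One shortest path:
  1. pour(B -> A) -> (A=4 B=1 C=0)
  2. pour(B -> C) -> (A=4 B=0 C=1)
  3. pour(A -> B) -> (A=0 B=4 C=1)
Reached target in 3 moves.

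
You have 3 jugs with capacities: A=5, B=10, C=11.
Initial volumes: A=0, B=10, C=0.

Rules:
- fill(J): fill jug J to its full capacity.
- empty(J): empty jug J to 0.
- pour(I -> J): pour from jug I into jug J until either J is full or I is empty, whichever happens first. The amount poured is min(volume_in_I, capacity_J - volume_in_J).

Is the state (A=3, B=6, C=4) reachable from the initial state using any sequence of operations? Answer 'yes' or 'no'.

BFS explored all 432 reachable states.
Reachable set includes: (0,0,0), (0,0,1), (0,0,2), (0,0,3), (0,0,4), (0,0,5), (0,0,6), (0,0,7), (0,0,8), (0,0,9), (0,0,10), (0,0,11) ...
Target (A=3, B=6, C=4) not in reachable set → no.

Answer: no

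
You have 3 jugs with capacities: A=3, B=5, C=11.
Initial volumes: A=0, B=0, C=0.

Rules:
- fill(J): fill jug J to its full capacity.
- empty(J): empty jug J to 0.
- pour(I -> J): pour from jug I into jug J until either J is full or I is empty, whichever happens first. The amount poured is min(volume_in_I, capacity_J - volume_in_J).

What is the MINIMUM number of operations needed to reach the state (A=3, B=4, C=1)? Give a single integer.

Answer: 7

Derivation:
BFS from (A=0, B=0, C=0). One shortest path:
  1. fill(C) -> (A=0 B=0 C=11)
  2. pour(C -> B) -> (A=0 B=5 C=6)
  3. pour(B -> A) -> (A=3 B=2 C=6)
  4. empty(A) -> (A=0 B=2 C=6)
  5. pour(B -> A) -> (A=2 B=0 C=6)
  6. pour(C -> B) -> (A=2 B=5 C=1)
  7. pour(B -> A) -> (A=3 B=4 C=1)
Reached target in 7 moves.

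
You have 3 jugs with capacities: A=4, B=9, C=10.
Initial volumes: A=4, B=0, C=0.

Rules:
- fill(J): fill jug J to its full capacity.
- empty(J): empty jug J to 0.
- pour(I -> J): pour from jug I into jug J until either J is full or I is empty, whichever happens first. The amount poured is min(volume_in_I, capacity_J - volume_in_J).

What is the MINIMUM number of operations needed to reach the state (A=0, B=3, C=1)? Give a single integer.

Answer: 6

Derivation:
BFS from (A=4, B=0, C=0). One shortest path:
  1. fill(B) -> (A=4 B=9 C=0)
  2. pour(B -> C) -> (A=4 B=0 C=9)
  3. pour(A -> C) -> (A=3 B=0 C=10)
  4. pour(C -> B) -> (A=3 B=9 C=1)
  5. empty(B) -> (A=3 B=0 C=1)
  6. pour(A -> B) -> (A=0 B=3 C=1)
Reached target in 6 moves.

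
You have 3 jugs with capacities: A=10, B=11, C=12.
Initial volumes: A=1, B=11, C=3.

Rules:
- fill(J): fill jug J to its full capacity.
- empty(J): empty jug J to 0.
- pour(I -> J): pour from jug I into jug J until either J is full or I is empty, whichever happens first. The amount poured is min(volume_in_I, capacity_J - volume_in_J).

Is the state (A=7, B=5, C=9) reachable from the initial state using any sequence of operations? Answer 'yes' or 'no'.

BFS explored all 726 reachable states.
Reachable set includes: (0,0,0), (0,0,1), (0,0,2), (0,0,3), (0,0,4), (0,0,5), (0,0,6), (0,0,7), (0,0,8), (0,0,9), (0,0,10), (0,0,11) ...
Target (A=7, B=5, C=9) not in reachable set → no.

Answer: no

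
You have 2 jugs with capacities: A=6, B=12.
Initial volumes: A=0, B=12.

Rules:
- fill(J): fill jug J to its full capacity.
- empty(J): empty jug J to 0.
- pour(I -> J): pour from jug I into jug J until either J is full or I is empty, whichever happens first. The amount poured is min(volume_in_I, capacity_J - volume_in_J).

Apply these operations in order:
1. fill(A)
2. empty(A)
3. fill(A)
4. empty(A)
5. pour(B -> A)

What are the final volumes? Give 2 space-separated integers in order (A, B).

Answer: 6 6

Derivation:
Step 1: fill(A) -> (A=6 B=12)
Step 2: empty(A) -> (A=0 B=12)
Step 3: fill(A) -> (A=6 B=12)
Step 4: empty(A) -> (A=0 B=12)
Step 5: pour(B -> A) -> (A=6 B=6)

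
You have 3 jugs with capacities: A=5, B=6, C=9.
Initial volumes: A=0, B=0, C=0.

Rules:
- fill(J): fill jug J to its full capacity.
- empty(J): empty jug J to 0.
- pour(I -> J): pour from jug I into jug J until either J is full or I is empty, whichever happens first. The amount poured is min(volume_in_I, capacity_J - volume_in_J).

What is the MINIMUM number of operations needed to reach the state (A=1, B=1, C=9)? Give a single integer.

BFS from (A=0, B=0, C=0). One shortest path:
  1. fill(A) -> (A=5 B=0 C=0)
  2. fill(B) -> (A=5 B=6 C=0)
  3. pour(A -> C) -> (A=0 B=6 C=5)
  4. pour(B -> A) -> (A=5 B=1 C=5)
  5. pour(A -> C) -> (A=1 B=1 C=9)
Reached target in 5 moves.

Answer: 5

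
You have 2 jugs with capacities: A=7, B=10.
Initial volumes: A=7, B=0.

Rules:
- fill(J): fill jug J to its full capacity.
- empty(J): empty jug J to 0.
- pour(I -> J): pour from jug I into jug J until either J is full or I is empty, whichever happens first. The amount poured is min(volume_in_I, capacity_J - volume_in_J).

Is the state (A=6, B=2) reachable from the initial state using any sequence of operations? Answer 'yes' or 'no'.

Answer: no

Derivation:
BFS explored all 34 reachable states.
Reachable set includes: (0,0), (0,1), (0,2), (0,3), (0,4), (0,5), (0,6), (0,7), (0,8), (0,9), (0,10), (1,0) ...
Target (A=6, B=2) not in reachable set → no.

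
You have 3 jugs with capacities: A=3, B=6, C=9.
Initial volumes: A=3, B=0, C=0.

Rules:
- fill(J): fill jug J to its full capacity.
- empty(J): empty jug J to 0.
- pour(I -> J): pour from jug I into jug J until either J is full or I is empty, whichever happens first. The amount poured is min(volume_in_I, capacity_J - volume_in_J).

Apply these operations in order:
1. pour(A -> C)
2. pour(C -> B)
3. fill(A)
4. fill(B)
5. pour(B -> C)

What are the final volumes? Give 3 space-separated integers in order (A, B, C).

Answer: 3 0 6

Derivation:
Step 1: pour(A -> C) -> (A=0 B=0 C=3)
Step 2: pour(C -> B) -> (A=0 B=3 C=0)
Step 3: fill(A) -> (A=3 B=3 C=0)
Step 4: fill(B) -> (A=3 B=6 C=0)
Step 5: pour(B -> C) -> (A=3 B=0 C=6)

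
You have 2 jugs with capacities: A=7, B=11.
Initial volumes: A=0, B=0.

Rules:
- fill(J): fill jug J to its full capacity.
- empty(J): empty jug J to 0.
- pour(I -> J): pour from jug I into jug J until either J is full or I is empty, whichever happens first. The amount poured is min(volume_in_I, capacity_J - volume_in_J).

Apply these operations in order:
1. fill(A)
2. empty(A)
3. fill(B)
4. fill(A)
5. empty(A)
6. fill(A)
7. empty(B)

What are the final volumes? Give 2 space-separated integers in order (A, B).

Step 1: fill(A) -> (A=7 B=0)
Step 2: empty(A) -> (A=0 B=0)
Step 3: fill(B) -> (A=0 B=11)
Step 4: fill(A) -> (A=7 B=11)
Step 5: empty(A) -> (A=0 B=11)
Step 6: fill(A) -> (A=7 B=11)
Step 7: empty(B) -> (A=7 B=0)

Answer: 7 0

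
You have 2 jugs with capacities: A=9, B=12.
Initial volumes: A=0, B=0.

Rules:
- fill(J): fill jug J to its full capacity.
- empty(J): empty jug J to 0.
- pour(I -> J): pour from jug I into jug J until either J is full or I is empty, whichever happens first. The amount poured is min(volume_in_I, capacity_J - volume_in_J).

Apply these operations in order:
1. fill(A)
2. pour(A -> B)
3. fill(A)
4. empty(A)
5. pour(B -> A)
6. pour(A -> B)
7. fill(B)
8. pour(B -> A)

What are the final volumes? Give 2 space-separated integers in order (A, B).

Answer: 9 3

Derivation:
Step 1: fill(A) -> (A=9 B=0)
Step 2: pour(A -> B) -> (A=0 B=9)
Step 3: fill(A) -> (A=9 B=9)
Step 4: empty(A) -> (A=0 B=9)
Step 5: pour(B -> A) -> (A=9 B=0)
Step 6: pour(A -> B) -> (A=0 B=9)
Step 7: fill(B) -> (A=0 B=12)
Step 8: pour(B -> A) -> (A=9 B=3)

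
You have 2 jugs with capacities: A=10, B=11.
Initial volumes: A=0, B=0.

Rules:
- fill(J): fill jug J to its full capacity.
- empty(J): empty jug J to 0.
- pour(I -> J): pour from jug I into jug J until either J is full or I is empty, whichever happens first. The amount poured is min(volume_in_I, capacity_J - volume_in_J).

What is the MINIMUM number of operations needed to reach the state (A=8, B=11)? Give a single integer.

Answer: 8

Derivation:
BFS from (A=0, B=0). One shortest path:
  1. fill(A) -> (A=10 B=0)
  2. pour(A -> B) -> (A=0 B=10)
  3. fill(A) -> (A=10 B=10)
  4. pour(A -> B) -> (A=9 B=11)
  5. empty(B) -> (A=9 B=0)
  6. pour(A -> B) -> (A=0 B=9)
  7. fill(A) -> (A=10 B=9)
  8. pour(A -> B) -> (A=8 B=11)
Reached target in 8 moves.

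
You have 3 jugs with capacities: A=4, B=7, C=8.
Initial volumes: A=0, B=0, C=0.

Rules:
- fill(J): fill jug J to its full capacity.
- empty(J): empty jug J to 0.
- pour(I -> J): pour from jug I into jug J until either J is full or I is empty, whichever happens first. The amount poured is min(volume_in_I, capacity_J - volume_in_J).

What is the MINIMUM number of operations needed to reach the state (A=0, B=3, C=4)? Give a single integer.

Answer: 3

Derivation:
BFS from (A=0, B=0, C=0). One shortest path:
  1. fill(B) -> (A=0 B=7 C=0)
  2. pour(B -> A) -> (A=4 B=3 C=0)
  3. pour(A -> C) -> (A=0 B=3 C=4)
Reached target in 3 moves.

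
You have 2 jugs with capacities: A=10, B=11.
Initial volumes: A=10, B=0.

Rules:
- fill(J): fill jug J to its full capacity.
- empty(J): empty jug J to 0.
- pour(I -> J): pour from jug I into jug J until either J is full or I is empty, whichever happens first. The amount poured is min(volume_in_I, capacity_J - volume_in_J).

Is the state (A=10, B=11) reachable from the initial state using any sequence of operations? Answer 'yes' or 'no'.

Answer: yes

Derivation:
BFS from (A=10, B=0):
  1. fill(B) -> (A=10 B=11)
Target reached → yes.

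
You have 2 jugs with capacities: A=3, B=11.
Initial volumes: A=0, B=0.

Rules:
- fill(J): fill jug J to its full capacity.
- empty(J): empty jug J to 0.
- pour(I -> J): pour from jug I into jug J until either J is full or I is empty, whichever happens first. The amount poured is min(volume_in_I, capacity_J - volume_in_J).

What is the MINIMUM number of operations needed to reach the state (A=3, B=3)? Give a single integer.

Answer: 3

Derivation:
BFS from (A=0, B=0). One shortest path:
  1. fill(A) -> (A=3 B=0)
  2. pour(A -> B) -> (A=0 B=3)
  3. fill(A) -> (A=3 B=3)
Reached target in 3 moves.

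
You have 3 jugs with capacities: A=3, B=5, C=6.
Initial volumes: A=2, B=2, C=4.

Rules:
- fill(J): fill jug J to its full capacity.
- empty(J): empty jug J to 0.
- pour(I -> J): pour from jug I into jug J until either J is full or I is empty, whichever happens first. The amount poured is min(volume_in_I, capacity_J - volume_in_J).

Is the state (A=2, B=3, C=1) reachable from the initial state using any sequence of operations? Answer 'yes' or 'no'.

Answer: no

Derivation:
BFS explored all 129 reachable states.
Reachable set includes: (0,0,0), (0,0,1), (0,0,2), (0,0,3), (0,0,4), (0,0,5), (0,0,6), (0,1,0), (0,1,1), (0,1,2), (0,1,3), (0,1,4) ...
Target (A=2, B=3, C=1) not in reachable set → no.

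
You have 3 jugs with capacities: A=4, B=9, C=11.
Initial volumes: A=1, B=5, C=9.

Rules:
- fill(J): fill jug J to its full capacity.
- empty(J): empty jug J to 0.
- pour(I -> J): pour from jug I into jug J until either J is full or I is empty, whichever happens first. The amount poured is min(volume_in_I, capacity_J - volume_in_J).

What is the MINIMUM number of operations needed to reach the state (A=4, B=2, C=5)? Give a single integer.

Answer: 3

Derivation:
BFS from (A=1, B=5, C=9). One shortest path:
  1. pour(B -> A) -> (A=4 B=2 C=9)
  2. empty(A) -> (A=0 B=2 C=9)
  3. pour(C -> A) -> (A=4 B=2 C=5)
Reached target in 3 moves.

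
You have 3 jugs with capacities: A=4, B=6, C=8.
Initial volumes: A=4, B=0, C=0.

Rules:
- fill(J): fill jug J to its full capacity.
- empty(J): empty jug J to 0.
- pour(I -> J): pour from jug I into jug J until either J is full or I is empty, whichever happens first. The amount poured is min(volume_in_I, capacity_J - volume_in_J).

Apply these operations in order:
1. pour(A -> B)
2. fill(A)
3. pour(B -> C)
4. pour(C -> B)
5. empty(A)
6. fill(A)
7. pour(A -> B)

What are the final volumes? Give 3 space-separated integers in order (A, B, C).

Step 1: pour(A -> B) -> (A=0 B=4 C=0)
Step 2: fill(A) -> (A=4 B=4 C=0)
Step 3: pour(B -> C) -> (A=4 B=0 C=4)
Step 4: pour(C -> B) -> (A=4 B=4 C=0)
Step 5: empty(A) -> (A=0 B=4 C=0)
Step 6: fill(A) -> (A=4 B=4 C=0)
Step 7: pour(A -> B) -> (A=2 B=6 C=0)

Answer: 2 6 0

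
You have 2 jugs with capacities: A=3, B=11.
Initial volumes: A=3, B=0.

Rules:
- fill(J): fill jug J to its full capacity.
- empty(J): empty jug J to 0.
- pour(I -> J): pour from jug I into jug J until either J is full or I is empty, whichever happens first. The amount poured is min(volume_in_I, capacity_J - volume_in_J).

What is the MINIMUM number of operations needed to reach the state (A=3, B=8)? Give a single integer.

BFS from (A=3, B=0). One shortest path:
  1. empty(A) -> (A=0 B=0)
  2. fill(B) -> (A=0 B=11)
  3. pour(B -> A) -> (A=3 B=8)
Reached target in 3 moves.

Answer: 3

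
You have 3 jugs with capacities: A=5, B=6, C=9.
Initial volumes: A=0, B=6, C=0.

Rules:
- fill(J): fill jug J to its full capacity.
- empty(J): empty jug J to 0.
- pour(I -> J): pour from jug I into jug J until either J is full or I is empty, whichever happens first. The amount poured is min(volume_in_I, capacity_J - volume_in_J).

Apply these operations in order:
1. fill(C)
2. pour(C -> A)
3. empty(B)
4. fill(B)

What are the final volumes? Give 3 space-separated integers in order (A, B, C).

Answer: 5 6 4

Derivation:
Step 1: fill(C) -> (A=0 B=6 C=9)
Step 2: pour(C -> A) -> (A=5 B=6 C=4)
Step 3: empty(B) -> (A=5 B=0 C=4)
Step 4: fill(B) -> (A=5 B=6 C=4)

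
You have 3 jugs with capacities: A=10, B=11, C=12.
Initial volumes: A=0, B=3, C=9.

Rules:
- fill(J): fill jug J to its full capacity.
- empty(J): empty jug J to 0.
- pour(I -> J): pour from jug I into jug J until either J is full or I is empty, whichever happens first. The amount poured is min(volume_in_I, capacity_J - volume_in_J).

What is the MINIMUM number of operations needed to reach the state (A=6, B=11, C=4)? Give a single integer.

Answer: 7

Derivation:
BFS from (A=0, B=3, C=9). One shortest path:
  1. fill(A) -> (A=10 B=3 C=9)
  2. pour(A -> C) -> (A=7 B=3 C=12)
  3. pour(C -> B) -> (A=7 B=11 C=4)
  4. empty(B) -> (A=7 B=0 C=4)
  5. pour(A -> B) -> (A=0 B=7 C=4)
  6. fill(A) -> (A=10 B=7 C=4)
  7. pour(A -> B) -> (A=6 B=11 C=4)
Reached target in 7 moves.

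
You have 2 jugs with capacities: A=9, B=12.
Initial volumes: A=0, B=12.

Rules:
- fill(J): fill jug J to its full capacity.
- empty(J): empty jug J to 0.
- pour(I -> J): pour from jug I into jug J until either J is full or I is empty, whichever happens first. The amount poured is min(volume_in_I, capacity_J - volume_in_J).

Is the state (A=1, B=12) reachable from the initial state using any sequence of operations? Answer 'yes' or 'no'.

Answer: no

Derivation:
BFS explored all 14 reachable states.
Reachable set includes: (0,0), (0,3), (0,6), (0,9), (0,12), (3,0), (3,12), (6,0), (6,12), (9,0), (9,3), (9,6) ...
Target (A=1, B=12) not in reachable set → no.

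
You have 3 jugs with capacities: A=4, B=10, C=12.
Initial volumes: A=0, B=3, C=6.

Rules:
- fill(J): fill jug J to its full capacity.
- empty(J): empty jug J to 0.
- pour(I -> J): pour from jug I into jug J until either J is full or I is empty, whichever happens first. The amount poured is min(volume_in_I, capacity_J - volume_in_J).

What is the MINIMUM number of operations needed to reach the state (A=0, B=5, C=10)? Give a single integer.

BFS from (A=0, B=3, C=6). One shortest path:
  1. pour(B -> A) -> (A=3 B=0 C=6)
  2. fill(B) -> (A=3 B=10 C=6)
  3. pour(B -> A) -> (A=4 B=9 C=6)
  4. empty(A) -> (A=0 B=9 C=6)
  5. pour(B -> A) -> (A=4 B=5 C=6)
  6. pour(A -> C) -> (A=0 B=5 C=10)
Reached target in 6 moves.

Answer: 6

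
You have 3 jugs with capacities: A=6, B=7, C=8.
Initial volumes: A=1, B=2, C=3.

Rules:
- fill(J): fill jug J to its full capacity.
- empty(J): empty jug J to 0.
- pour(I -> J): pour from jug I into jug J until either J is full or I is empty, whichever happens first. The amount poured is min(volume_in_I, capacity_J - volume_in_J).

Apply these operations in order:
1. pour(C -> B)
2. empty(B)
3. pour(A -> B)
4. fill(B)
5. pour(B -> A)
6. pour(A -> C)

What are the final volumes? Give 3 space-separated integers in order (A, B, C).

Step 1: pour(C -> B) -> (A=1 B=5 C=0)
Step 2: empty(B) -> (A=1 B=0 C=0)
Step 3: pour(A -> B) -> (A=0 B=1 C=0)
Step 4: fill(B) -> (A=0 B=7 C=0)
Step 5: pour(B -> A) -> (A=6 B=1 C=0)
Step 6: pour(A -> C) -> (A=0 B=1 C=6)

Answer: 0 1 6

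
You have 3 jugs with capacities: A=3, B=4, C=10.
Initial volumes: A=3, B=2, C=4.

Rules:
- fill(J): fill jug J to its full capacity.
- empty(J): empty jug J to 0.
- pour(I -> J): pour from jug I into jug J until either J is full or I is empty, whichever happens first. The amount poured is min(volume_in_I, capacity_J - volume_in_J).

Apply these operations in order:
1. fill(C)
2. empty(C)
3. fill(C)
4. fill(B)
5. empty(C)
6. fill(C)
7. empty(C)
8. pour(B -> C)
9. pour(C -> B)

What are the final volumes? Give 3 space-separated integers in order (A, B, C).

Answer: 3 4 0

Derivation:
Step 1: fill(C) -> (A=3 B=2 C=10)
Step 2: empty(C) -> (A=3 B=2 C=0)
Step 3: fill(C) -> (A=3 B=2 C=10)
Step 4: fill(B) -> (A=3 B=4 C=10)
Step 5: empty(C) -> (A=3 B=4 C=0)
Step 6: fill(C) -> (A=3 B=4 C=10)
Step 7: empty(C) -> (A=3 B=4 C=0)
Step 8: pour(B -> C) -> (A=3 B=0 C=4)
Step 9: pour(C -> B) -> (A=3 B=4 C=0)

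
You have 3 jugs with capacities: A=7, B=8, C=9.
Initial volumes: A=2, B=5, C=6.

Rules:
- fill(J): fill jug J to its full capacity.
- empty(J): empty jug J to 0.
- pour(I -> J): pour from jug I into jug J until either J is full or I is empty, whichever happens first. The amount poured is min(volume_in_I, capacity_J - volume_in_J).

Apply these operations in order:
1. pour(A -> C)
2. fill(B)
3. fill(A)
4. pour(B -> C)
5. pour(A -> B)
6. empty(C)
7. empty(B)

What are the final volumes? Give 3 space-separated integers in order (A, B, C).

Answer: 6 0 0

Derivation:
Step 1: pour(A -> C) -> (A=0 B=5 C=8)
Step 2: fill(B) -> (A=0 B=8 C=8)
Step 3: fill(A) -> (A=7 B=8 C=8)
Step 4: pour(B -> C) -> (A=7 B=7 C=9)
Step 5: pour(A -> B) -> (A=6 B=8 C=9)
Step 6: empty(C) -> (A=6 B=8 C=0)
Step 7: empty(B) -> (A=6 B=0 C=0)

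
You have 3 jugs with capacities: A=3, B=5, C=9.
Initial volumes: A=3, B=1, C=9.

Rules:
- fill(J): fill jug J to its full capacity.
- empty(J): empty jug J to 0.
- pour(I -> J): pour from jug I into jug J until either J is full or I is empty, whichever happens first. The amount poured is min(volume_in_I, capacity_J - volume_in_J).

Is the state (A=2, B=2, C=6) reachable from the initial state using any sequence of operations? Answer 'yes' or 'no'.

Answer: no

Derivation:
BFS explored all 176 reachable states.
Reachable set includes: (0,0,0), (0,0,1), (0,0,2), (0,0,3), (0,0,4), (0,0,5), (0,0,6), (0,0,7), (0,0,8), (0,0,9), (0,1,0), (0,1,1) ...
Target (A=2, B=2, C=6) not in reachable set → no.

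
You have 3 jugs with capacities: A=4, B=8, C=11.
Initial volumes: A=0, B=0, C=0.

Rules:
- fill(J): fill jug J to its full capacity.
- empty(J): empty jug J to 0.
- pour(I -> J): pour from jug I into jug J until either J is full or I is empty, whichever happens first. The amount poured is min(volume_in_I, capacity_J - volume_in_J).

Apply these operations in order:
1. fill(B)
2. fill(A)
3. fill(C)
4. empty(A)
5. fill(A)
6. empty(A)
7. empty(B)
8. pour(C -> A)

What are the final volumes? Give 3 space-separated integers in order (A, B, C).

Answer: 4 0 7

Derivation:
Step 1: fill(B) -> (A=0 B=8 C=0)
Step 2: fill(A) -> (A=4 B=8 C=0)
Step 3: fill(C) -> (A=4 B=8 C=11)
Step 4: empty(A) -> (A=0 B=8 C=11)
Step 5: fill(A) -> (A=4 B=8 C=11)
Step 6: empty(A) -> (A=0 B=8 C=11)
Step 7: empty(B) -> (A=0 B=0 C=11)
Step 8: pour(C -> A) -> (A=4 B=0 C=7)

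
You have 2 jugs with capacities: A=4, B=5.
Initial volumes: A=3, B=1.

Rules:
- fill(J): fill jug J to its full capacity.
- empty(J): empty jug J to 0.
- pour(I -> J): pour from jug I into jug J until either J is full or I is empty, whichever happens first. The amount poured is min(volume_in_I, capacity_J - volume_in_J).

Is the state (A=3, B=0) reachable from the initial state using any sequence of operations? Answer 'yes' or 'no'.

BFS from (A=3, B=1):
  1. empty(B) -> (A=3 B=0)
Target reached → yes.

Answer: yes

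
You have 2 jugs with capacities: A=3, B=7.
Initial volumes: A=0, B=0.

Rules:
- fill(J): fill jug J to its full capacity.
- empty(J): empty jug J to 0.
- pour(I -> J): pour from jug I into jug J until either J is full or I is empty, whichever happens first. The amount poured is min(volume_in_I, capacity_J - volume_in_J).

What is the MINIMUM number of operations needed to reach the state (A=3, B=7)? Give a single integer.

Answer: 2

Derivation:
BFS from (A=0, B=0). One shortest path:
  1. fill(A) -> (A=3 B=0)
  2. fill(B) -> (A=3 B=7)
Reached target in 2 moves.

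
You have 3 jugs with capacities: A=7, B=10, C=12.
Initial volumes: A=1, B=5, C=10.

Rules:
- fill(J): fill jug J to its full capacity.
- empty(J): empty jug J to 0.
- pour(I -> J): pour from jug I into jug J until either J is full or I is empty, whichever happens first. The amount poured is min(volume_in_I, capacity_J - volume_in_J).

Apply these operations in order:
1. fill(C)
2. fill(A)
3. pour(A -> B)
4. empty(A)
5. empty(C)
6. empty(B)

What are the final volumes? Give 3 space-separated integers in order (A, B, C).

Answer: 0 0 0

Derivation:
Step 1: fill(C) -> (A=1 B=5 C=12)
Step 2: fill(A) -> (A=7 B=5 C=12)
Step 3: pour(A -> B) -> (A=2 B=10 C=12)
Step 4: empty(A) -> (A=0 B=10 C=12)
Step 5: empty(C) -> (A=0 B=10 C=0)
Step 6: empty(B) -> (A=0 B=0 C=0)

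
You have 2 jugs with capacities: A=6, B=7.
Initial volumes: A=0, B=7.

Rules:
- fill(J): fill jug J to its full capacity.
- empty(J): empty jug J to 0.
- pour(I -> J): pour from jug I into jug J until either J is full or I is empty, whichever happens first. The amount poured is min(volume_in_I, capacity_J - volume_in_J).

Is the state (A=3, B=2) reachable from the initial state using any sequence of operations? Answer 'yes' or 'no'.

Answer: no

Derivation:
BFS explored all 26 reachable states.
Reachable set includes: (0,0), (0,1), (0,2), (0,3), (0,4), (0,5), (0,6), (0,7), (1,0), (1,7), (2,0), (2,7) ...
Target (A=3, B=2) not in reachable set → no.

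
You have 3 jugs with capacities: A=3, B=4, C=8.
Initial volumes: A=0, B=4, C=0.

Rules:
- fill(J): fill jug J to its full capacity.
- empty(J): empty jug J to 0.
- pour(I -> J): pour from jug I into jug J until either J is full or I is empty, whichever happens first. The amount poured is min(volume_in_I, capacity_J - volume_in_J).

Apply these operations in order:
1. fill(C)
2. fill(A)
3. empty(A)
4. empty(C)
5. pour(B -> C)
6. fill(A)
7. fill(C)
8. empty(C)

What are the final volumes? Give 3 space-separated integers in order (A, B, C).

Answer: 3 0 0

Derivation:
Step 1: fill(C) -> (A=0 B=4 C=8)
Step 2: fill(A) -> (A=3 B=4 C=8)
Step 3: empty(A) -> (A=0 B=4 C=8)
Step 4: empty(C) -> (A=0 B=4 C=0)
Step 5: pour(B -> C) -> (A=0 B=0 C=4)
Step 6: fill(A) -> (A=3 B=0 C=4)
Step 7: fill(C) -> (A=3 B=0 C=8)
Step 8: empty(C) -> (A=3 B=0 C=0)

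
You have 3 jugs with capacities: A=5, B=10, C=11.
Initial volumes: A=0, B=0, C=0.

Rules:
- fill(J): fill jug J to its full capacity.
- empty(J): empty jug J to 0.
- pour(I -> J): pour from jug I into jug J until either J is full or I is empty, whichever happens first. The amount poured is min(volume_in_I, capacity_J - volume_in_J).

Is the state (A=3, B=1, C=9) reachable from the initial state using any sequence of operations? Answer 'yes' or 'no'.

Answer: no

Derivation:
BFS explored all 432 reachable states.
Reachable set includes: (0,0,0), (0,0,1), (0,0,2), (0,0,3), (0,0,4), (0,0,5), (0,0,6), (0,0,7), (0,0,8), (0,0,9), (0,0,10), (0,0,11) ...
Target (A=3, B=1, C=9) not in reachable set → no.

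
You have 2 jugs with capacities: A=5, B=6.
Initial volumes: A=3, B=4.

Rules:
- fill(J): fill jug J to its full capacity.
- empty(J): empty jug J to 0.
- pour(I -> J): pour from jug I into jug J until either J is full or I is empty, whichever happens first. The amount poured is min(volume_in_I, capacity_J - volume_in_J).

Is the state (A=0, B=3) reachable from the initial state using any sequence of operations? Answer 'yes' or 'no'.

BFS from (A=3, B=4):
  1. empty(B) -> (A=3 B=0)
  2. pour(A -> B) -> (A=0 B=3)
Target reached → yes.

Answer: yes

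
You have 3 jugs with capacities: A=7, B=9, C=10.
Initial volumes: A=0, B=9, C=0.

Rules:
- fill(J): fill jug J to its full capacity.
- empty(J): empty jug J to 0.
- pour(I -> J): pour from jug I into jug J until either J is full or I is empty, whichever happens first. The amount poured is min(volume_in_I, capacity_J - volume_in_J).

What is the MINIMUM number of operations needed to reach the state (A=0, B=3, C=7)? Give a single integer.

BFS from (A=0, B=9, C=0). One shortest path:
  1. empty(B) -> (A=0 B=0 C=0)
  2. fill(C) -> (A=0 B=0 C=10)
  3. pour(C -> A) -> (A=7 B=0 C=3)
  4. pour(C -> B) -> (A=7 B=3 C=0)
  5. pour(A -> C) -> (A=0 B=3 C=7)
Reached target in 5 moves.

Answer: 5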